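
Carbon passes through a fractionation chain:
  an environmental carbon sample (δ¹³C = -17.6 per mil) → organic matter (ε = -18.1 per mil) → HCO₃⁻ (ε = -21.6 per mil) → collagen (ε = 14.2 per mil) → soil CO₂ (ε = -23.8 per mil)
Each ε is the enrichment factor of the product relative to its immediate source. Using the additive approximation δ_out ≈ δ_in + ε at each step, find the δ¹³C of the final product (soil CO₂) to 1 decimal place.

step 1: δ ≈ -17.6 + (-18.1) = -35.7 per mil
step 2: δ ≈ -35.7 + (-21.6) = -57.3 per mil
step 3: δ ≈ -57.3 + (14.2) = -43.1 per mil
step 4: δ ≈ -43.1 + (-23.8) = -66.9 per mil

-66.9 per mil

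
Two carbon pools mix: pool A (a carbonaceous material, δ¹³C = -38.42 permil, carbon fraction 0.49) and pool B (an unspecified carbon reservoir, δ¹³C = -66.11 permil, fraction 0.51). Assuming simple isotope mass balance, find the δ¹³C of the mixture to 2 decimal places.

δ_mix = f_A·δ_A + f_B·δ_B
δ_mix = 0.49 × (-38.42) + 0.51 × (-66.11)
δ_mix = -18.826 + -33.716 = -52.542 permil

-52.54 permil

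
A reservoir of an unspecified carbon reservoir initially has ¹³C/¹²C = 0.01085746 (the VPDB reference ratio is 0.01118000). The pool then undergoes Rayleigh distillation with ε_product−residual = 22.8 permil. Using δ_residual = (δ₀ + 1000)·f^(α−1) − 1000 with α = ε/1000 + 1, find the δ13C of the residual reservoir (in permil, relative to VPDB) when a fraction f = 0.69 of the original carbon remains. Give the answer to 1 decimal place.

-37.0 permil

δ₀ = (0.01085746/0.01118000 − 1)×1000 = (0.971150 − 1)×1000 = -28.850 permil
α − 1 = ε/1000 = 0.0228
f^(α−1) = 0.69^(0.0228) = 0.991575
δ_res = (-28.850 + 1000) × 0.991575 − 1000 = 962.969 − 1000 = -37.03 permil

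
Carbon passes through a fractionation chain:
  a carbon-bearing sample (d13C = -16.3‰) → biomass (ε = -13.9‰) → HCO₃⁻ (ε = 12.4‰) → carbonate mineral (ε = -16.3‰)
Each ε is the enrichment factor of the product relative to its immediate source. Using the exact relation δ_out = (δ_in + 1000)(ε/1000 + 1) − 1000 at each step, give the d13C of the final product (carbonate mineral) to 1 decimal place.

step 1: δ = (-16.30 + 1000)·(-13.9/1000 + 1) − 1000 = -29.97‰
step 2: δ = (-29.97 + 1000)·(12.4/1000 + 1) − 1000 = -17.95‰
step 3: δ = (-17.95 + 1000)·(-16.3/1000 + 1) − 1000 = -33.95‰

-34.0‰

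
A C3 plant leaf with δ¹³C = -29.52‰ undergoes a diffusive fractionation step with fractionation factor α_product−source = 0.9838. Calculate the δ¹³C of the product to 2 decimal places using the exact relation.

-45.24‰

δ_product = (δ_source + 1000)·α − 1000
δ_product = (-29.52 + 1000) × 0.9838 − 1000
δ_product = 954.758 − 1000 = -45.242‰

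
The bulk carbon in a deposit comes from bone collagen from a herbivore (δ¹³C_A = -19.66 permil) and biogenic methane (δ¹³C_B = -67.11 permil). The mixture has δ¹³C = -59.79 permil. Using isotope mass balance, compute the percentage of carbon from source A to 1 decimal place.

15.4%

δ_mix = f_A·δ_A + (1 − f_A)·δ_B  ⇒  f_A = (δ_mix − δ_B)/(δ_A − δ_B)
f_A = (-59.79 − (-67.11)) / (-19.66 − (-67.11))
f_A = 7.32 / 47.45 = 0.1543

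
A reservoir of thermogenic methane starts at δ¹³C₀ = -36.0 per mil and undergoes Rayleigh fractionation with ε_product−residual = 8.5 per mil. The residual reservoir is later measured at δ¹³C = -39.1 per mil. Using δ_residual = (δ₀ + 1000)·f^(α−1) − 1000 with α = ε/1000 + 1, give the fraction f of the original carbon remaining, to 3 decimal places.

0.685

α − 1 = ε/1000 = 0.0085
(δ_res + 1000)/(δ₀ + 1000) = (-39.1 + 1000)/(-36.0 + 1000) = 960.9/964.0 = 0.996784
f = 0.996784^(1/0.0085) = exp(ln(0.996784)/0.0085) = exp(-0.00322/0.0085)
f = exp(-0.3789) = 0.6846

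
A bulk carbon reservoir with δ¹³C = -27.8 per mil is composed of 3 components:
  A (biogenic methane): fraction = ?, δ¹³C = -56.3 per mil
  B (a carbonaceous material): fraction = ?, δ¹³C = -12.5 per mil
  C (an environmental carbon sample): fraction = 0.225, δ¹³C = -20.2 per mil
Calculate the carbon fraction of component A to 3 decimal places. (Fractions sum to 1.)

Let f_A and f_B be the unknown fractions; fractions sum to 1 so f_A + f_B = 0.775.
Mass balance: Σ fᵢ·δᵢ = δ_bulk ⇒ f_A·(-56.3) + f_B·(-12.5) = -27.8 − (-4.545) = -23.255
Substitute f_B = 0.775 − f_A:
f_A·(-56.3 − -12.5) = -23.255 − 0.775×(-12.5) = -13.568
f_A = -13.568 / -43.8 = 0.3098

0.310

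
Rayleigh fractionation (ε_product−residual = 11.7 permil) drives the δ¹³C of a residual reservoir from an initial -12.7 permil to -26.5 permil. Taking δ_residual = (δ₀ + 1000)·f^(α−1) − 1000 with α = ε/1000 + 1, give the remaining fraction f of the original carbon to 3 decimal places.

0.300

α − 1 = ε/1000 = 0.0117
(δ_res + 1000)/(δ₀ + 1000) = (-26.5 + 1000)/(-12.7 + 1000) = 973.5/987.3 = 0.986022
f = 0.986022^(1/0.0117) = exp(ln(0.986022)/0.0117) = exp(-0.01408/0.0117)
f = exp(-1.2031) = 0.3003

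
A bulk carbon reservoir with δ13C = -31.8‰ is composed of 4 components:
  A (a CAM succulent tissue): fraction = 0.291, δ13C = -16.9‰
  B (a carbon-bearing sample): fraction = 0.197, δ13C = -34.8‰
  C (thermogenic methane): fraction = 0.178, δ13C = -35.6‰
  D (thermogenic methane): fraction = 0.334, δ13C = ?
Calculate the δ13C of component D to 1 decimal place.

Isotope mass balance: δ_bulk = Σ fᵢ·δᵢ.
-31.8 = 0.291×(-16.9) + 0.197×(-34.8) + 0.178×(-35.6) + 0.334×δ_D
0.334·δ_D = -31.8 − (-18.110) = -13.690
δ_D = -13.690 / 0.334 = -40.99‰

-41.0‰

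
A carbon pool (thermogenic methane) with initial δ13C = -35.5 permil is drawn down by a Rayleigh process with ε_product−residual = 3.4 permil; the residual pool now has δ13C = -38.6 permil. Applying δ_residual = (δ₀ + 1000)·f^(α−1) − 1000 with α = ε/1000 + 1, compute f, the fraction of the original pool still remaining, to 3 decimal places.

0.388

α − 1 = ε/1000 = 0.0034
(δ_res + 1000)/(δ₀ + 1000) = (-38.6 + 1000)/(-35.5 + 1000) = 961.4/964.5 = 0.996786
f = 0.996786^(1/0.0034) = exp(ln(0.996786)/0.0034) = exp(-0.00322/0.0034)
f = exp(-0.9468) = 0.3880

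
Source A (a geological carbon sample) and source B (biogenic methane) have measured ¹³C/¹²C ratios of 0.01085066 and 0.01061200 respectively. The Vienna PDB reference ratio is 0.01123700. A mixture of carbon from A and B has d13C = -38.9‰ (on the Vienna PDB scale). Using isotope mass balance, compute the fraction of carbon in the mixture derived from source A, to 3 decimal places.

0.787

δ_A = (0.01085066/0.01123700 − 1)×1000 = (0.965619 − 1)×1000 = -34.381‰
δ_B = (0.01061200/0.01123700 − 1)×1000 = (0.944380 − 1)×1000 = -55.620‰
f_A = (δ_mix − δ_B)/(δ_A − δ_B) = (-38.9 − (-55.620))/(-34.381 − (-55.620))
f_A = 16.720 / 21.239 = 0.7872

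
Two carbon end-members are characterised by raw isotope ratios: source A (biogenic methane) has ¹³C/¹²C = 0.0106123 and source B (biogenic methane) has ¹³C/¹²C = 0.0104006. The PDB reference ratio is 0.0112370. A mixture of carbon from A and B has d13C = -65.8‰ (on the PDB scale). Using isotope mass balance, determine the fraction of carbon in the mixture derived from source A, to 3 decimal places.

0.458

δ_A = (0.0106123/0.0112370 − 1)×1000 = (0.944407 − 1)×1000 = -55.593‰
δ_B = (0.0104006/0.0112370 − 1)×1000 = (0.925567 − 1)×1000 = -74.433‰
f_A = (δ_mix − δ_B)/(δ_A − δ_B) = (-65.8 − (-74.433))/(-55.593 − (-74.433))
f_A = 8.633 / 18.840 = 0.4582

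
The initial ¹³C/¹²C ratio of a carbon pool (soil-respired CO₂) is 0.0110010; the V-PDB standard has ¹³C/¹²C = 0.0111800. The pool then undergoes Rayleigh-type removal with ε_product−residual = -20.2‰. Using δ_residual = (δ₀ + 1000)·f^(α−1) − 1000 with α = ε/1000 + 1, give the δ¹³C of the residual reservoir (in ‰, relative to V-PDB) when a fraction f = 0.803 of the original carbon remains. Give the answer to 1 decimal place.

δ₀ = (0.0110010/0.0111800 − 1)×1000 = (0.983989 − 1)×1000 = -16.011‰
α − 1 = ε/1000 = -0.0202
f^(α−1) = 0.803^(-0.0202) = 1.004442
δ_res = (-16.011 + 1000) × 1.004442 − 1000 = 988.360 − 1000 = -11.64‰

-11.6‰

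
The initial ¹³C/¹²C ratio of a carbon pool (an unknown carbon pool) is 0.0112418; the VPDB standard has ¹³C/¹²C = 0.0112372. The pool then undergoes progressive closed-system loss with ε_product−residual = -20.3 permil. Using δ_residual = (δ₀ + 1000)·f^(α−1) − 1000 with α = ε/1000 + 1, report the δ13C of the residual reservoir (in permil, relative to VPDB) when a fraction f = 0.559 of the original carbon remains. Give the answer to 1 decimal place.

δ₀ = (0.0112418/0.0112372 − 1)×1000 = (1.000409 − 1)×1000 = 0.409 permil
α − 1 = ε/1000 = -0.0203
f^(α−1) = 0.559^(-0.0203) = 1.011877
δ_res = (0.409 + 1000) × 1.011877 − 1000 = 1012.291 − 1000 = 12.29 permil

12.3 permil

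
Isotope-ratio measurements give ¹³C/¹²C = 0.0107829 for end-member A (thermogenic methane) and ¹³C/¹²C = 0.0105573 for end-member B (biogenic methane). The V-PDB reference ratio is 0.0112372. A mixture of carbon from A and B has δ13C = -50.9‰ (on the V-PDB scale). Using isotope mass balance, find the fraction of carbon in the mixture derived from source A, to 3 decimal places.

δ_A = (0.0107829/0.0112372 − 1)×1000 = (0.959572 − 1)×1000 = -40.428‰
δ_B = (0.0105573/0.0112372 − 1)×1000 = (0.939496 − 1)×1000 = -60.504‰
f_A = (δ_mix − δ_B)/(δ_A − δ_B) = (-50.9 − (-60.504))/(-40.428 − (-60.504))
f_A = 9.604 / 20.076 = 0.4784

0.478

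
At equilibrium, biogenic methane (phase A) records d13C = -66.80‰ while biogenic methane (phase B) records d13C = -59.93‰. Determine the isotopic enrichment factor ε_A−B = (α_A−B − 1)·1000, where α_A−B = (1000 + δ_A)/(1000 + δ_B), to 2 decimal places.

α_A−B = (1000 + -66.80) / (1000 + -59.93) = 933.20 / 940.07 = 0.992692
ε_A−B = (0.992692 − 1) × 1000 = -7.308‰
(The approximation ε ≈ δ_A − δ_B would give -6.87‰.)

-7.31‰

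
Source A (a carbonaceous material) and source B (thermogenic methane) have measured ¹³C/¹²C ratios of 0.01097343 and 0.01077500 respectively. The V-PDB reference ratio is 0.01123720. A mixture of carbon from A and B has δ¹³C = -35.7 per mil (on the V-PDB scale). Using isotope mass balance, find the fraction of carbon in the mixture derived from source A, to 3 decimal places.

δ_A = (0.01097343/0.01123720 − 1)×1000 = (0.976527 − 1)×1000 = -23.473 per mil
δ_B = (0.01077500/0.01123720 − 1)×1000 = (0.958869 − 1)×1000 = -41.131 per mil
f_A = (δ_mix − δ_B)/(δ_A − δ_B) = (-35.7 − (-41.131))/(-23.473 − (-41.131))
f_A = 5.431 / 17.658 = 0.3076

0.308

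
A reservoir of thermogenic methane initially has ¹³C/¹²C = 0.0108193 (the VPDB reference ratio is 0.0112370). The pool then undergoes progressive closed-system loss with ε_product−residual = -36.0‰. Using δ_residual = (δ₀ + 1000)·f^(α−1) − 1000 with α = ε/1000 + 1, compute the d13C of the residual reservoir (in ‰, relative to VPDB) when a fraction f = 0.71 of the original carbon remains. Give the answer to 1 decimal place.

δ₀ = (0.0108193/0.0112370 − 1)×1000 = (0.962828 − 1)×1000 = -37.172‰
α − 1 = ε/1000 = -0.0360
f^(α−1) = 0.71^(-0.0360) = 1.012406
δ_res = (-37.172 + 1000) × 1.012406 − 1000 = 974.773 − 1000 = -25.23‰

-25.2‰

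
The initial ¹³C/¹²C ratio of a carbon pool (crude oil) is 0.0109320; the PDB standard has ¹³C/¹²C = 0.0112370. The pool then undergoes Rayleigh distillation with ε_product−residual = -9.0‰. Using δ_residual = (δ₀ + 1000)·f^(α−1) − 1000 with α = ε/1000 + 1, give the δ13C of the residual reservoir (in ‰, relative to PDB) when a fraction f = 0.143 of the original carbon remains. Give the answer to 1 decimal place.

δ₀ = (0.0109320/0.0112370 − 1)×1000 = (0.972858 − 1)×1000 = -27.142‰
α − 1 = ε/1000 = -0.0090
f^(α−1) = 0.143^(-0.0090) = 1.017658
δ_res = (-27.142 + 1000) × 1.017658 − 1000 = 990.037 − 1000 = -9.96‰

-10.0‰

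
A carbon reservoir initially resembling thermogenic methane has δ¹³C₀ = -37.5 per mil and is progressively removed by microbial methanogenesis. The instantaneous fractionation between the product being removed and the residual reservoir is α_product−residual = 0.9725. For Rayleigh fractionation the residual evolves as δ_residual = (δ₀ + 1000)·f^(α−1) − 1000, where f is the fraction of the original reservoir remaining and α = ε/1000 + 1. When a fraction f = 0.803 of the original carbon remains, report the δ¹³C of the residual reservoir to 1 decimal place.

-31.7 per mil

Rayleigh residual: δ_res = (δ₀ + 1000)·f^(α−1) − 1000
α − 1 = -0.02750
f^(α−1) = 0.803^(-0.02750) = 1.006052
δ_res = (-37.5 + 1000) × 1.006052 − 1000 = 968.325 − 1000 = -31.68 per mil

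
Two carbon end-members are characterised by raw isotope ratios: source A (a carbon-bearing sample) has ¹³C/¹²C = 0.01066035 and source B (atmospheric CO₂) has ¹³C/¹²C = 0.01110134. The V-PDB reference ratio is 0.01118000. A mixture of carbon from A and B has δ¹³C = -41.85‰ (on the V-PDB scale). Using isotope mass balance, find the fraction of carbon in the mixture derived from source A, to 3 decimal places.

0.883

δ_A = (0.01066035/0.01118000 − 1)×1000 = (0.953520 − 1)×1000 = -46.480‰
δ_B = (0.01110134/0.01118000 − 1)×1000 = (0.992964 − 1)×1000 = -7.036‰
f_A = (δ_mix − δ_B)/(δ_A − δ_B) = (-41.85 − (-7.036))/(-46.480 − (-7.036))
f_A = -34.814 / -39.445 = 0.8826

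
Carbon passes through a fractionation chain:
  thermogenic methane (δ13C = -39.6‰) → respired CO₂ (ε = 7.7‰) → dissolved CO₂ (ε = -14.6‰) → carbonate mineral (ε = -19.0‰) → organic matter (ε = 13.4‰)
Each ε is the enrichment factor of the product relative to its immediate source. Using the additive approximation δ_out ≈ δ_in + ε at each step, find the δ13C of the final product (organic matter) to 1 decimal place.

-52.1‰

step 1: δ ≈ -39.6 + (7.7) = -31.9‰
step 2: δ ≈ -31.9 + (-14.6) = -46.5‰
step 3: δ ≈ -46.5 + (-19.0) = -65.5‰
step 4: δ ≈ -65.5 + (13.4) = -52.1‰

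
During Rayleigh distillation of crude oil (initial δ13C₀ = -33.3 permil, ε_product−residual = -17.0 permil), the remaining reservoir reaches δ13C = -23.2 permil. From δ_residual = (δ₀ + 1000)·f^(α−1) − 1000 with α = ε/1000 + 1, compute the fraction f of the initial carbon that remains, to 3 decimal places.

0.543

α − 1 = ε/1000 = -0.0170
(δ_res + 1000)/(δ₀ + 1000) = (-23.2 + 1000)/(-33.3 + 1000) = 976.8/966.7 = 1.010448
f = 1.010448^(1/-0.0170) = exp(ln(1.010448)/-0.0170) = exp(0.01039/-0.0170)
f = exp(-0.6114) = 0.5426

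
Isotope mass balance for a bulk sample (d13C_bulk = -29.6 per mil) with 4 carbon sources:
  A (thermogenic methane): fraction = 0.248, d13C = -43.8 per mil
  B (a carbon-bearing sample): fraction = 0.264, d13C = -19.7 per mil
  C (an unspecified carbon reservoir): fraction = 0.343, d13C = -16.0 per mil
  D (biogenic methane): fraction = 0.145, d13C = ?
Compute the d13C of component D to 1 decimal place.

-55.5 per mil

Isotope mass balance: δ_bulk = Σ fᵢ·δᵢ.
-29.6 = 0.248×(-43.8) + 0.264×(-19.7) + 0.343×(-16.0) + 0.145×δ_D
0.145·δ_D = -29.6 − (-21.551) = -8.049
δ_D = -8.049 / 0.145 = -55.51 per mil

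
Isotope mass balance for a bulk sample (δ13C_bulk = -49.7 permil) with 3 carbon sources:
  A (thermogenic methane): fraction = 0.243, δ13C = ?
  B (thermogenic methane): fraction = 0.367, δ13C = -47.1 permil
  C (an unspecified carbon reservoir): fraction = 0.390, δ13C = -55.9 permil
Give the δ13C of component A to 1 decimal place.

Isotope mass balance: δ_bulk = Σ fᵢ·δᵢ.
-49.7 = 0.243×δ_A + 0.367×(-47.1) + 0.390×(-55.9)
0.243·δ_A = -49.7 − (-39.087) = -10.613
δ_A = -10.613 / 0.243 = -43.68 permil

-43.7 permil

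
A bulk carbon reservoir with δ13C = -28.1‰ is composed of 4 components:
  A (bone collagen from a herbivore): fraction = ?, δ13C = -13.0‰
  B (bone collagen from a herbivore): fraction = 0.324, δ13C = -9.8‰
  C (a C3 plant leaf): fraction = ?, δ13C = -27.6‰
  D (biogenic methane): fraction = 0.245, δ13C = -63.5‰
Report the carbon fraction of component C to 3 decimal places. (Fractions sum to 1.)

Let f_C and f_A be the unknown fractions; fractions sum to 1 so f_C + f_A = 0.431.
Mass balance: Σ fᵢ·δᵢ = δ_bulk ⇒ f_C·(-27.6) + f_A·(-13.0) = -28.1 − (-18.733) = -9.367
Substitute f_A = 0.431 − f_C:
f_C·(-27.6 − -13.0) = -9.367 − 0.431×(-13.0) = -3.764
f_C = -3.764 / -14.6 = 0.2578

0.258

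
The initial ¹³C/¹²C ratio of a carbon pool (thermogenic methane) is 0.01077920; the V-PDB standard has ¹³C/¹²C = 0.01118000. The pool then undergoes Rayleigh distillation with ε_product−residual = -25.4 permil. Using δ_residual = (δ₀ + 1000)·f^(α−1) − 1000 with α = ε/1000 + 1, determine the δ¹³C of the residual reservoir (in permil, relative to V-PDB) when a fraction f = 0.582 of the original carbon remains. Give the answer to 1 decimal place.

-22.5 permil

δ₀ = (0.01077920/0.01118000 − 1)×1000 = (0.964150 − 1)×1000 = -35.850 permil
α − 1 = ε/1000 = -0.0254
f^(α−1) = 0.582^(-0.0254) = 1.013844
δ_res = (-35.850 + 1000) × 1.013844 − 1000 = 977.498 − 1000 = -22.50 permil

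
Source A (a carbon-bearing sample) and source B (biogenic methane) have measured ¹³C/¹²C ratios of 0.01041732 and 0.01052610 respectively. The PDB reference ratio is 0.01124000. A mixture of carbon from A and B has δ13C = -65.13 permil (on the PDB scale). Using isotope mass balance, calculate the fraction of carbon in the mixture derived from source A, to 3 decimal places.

0.167

δ_A = (0.01041732/0.01124000 − 1)×1000 = (0.926808 − 1)×1000 = -73.192 permil
δ_B = (0.01052610/0.01124000 − 1)×1000 = (0.936486 − 1)×1000 = -63.514 permil
f_A = (δ_mix − δ_B)/(δ_A − δ_B) = (-65.13 − (-63.514))/(-73.192 − (-63.514))
f_A = -1.616 / -9.678 = 0.1670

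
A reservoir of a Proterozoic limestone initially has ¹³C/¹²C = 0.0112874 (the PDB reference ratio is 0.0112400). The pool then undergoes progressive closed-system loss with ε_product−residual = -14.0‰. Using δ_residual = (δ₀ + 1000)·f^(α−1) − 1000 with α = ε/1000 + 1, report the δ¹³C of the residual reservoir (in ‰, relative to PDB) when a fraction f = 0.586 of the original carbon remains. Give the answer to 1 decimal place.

11.8‰

δ₀ = (0.0112874/0.0112400 − 1)×1000 = (1.004217 − 1)×1000 = 4.217‰
α − 1 = ε/1000 = -0.0140
f^(α−1) = 0.586^(-0.0140) = 1.007510
δ_res = (4.217 + 1000) × 1.007510 − 1000 = 1011.759 − 1000 = 11.76‰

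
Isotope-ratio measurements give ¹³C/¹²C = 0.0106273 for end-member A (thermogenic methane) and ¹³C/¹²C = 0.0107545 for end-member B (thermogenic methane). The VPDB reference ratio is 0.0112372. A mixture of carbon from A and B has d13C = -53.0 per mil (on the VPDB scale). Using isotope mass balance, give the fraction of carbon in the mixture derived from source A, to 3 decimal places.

0.887

δ_A = (0.0106273/0.0112372 − 1)×1000 = (0.945725 − 1)×1000 = -54.275 per mil
δ_B = (0.0107545/0.0112372 − 1)×1000 = (0.957044 − 1)×1000 = -42.956 per mil
f_A = (δ_mix − δ_B)/(δ_A − δ_B) = (-53.0 − (-42.956))/(-54.275 − (-42.956))
f_A = -10.044 / -11.320 = 0.8874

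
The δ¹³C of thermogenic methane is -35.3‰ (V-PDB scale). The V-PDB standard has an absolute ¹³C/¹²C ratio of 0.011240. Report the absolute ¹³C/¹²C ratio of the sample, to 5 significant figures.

R_sample = R_standard × (δ¹³C/1000 + 1)
R_sample = 0.011240 × (-35.3/1000 + 1) = 0.011240 × 0.964700
R_sample = 0.0108432

0.010843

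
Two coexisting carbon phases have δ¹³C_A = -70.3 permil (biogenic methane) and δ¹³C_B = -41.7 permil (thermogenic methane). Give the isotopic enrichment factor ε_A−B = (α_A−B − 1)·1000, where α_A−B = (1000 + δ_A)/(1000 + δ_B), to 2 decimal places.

-29.84 permil

α_A−B = (1000 + -70.3) / (1000 + -41.7) = 929.7 / 958.3 = 0.970155
ε_A−B = (0.970155 − 1) × 1000 = -29.845 permil
(The approximation ε ≈ δ_A − δ_B would give -28.6 permil.)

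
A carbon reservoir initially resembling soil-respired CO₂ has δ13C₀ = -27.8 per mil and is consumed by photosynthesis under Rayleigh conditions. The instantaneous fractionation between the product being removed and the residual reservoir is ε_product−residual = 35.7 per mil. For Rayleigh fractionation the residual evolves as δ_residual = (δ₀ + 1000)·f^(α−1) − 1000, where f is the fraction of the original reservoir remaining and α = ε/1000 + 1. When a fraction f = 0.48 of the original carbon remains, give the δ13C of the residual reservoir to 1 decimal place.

-52.9 per mil

Rayleigh residual: δ_res = (δ₀ + 1000)·f^(α−1) − 1000
α = ε/1000 + 1 = 1.03570, so α − 1 = 0.03570
f^(α−1) = 0.48^(0.03570) = 0.974138
δ_res = (-27.8 + 1000) × 0.974138 − 1000 = 947.057 − 1000 = -52.94 per mil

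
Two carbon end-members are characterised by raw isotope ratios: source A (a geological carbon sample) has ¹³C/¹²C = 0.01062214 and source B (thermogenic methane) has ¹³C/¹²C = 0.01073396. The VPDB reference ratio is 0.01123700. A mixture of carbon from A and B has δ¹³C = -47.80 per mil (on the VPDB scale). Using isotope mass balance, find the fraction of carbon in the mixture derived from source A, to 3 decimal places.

δ_A = (0.01062214/0.01123700 − 1)×1000 = (0.945283 − 1)×1000 = -54.717 per mil
δ_B = (0.01073396/0.01123700 − 1)×1000 = (0.955234 − 1)×1000 = -44.766 per mil
f_A = (δ_mix − δ_B)/(δ_A − δ_B) = (-47.80 − (-44.766))/(-54.717 − (-44.766))
f_A = -3.034 / -9.951 = 0.3049

0.305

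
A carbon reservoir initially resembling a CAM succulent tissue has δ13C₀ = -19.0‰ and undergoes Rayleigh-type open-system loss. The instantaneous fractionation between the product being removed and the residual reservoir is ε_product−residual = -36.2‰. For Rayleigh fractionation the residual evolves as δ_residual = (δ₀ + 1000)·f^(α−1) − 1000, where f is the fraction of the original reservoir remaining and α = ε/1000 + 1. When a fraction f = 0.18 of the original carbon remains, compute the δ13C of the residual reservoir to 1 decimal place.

Rayleigh residual: δ_res = (δ₀ + 1000)·f^(α−1) − 1000
α = ε/1000 + 1 = 0.96380, so α − 1 = -0.03620
f^(α−1) = 0.18^(-0.03620) = 1.064043
δ_res = (-19.0 + 1000) × 1.064043 − 1000 = 1043.826 − 1000 = 43.83‰

43.8‰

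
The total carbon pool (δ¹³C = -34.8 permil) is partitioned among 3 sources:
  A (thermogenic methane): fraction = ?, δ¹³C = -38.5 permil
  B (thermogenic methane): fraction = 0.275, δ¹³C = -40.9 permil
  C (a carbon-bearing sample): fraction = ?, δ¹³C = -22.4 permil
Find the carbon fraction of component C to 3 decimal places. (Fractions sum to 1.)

0.271

Let f_C and f_A be the unknown fractions; fractions sum to 1 so f_C + f_A = 0.725.
Mass balance: Σ fᵢ·δᵢ = δ_bulk ⇒ f_C·(-22.4) + f_A·(-38.5) = -34.8 − (-11.248) = -23.552
Substitute f_A = 0.725 − f_C:
f_C·(-22.4 − -38.5) = -23.552 − 0.725×(-38.5) = 4.360
f_C = 4.360 / 16.1 = 0.2708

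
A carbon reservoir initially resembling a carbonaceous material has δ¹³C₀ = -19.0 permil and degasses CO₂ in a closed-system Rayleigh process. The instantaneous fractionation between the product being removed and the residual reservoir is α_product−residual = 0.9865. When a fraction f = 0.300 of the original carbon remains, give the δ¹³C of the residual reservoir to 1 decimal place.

Rayleigh residual: δ_res = (δ₀ + 1000)·f^(α−1) − 1000
α − 1 = -0.01350
f^(α−1) = 0.300^(-0.01350) = 1.016386
δ_res = (-19.0 + 1000) × 1.016386 − 1000 = 997.075 − 1000 = -2.92 permil

-2.9 permil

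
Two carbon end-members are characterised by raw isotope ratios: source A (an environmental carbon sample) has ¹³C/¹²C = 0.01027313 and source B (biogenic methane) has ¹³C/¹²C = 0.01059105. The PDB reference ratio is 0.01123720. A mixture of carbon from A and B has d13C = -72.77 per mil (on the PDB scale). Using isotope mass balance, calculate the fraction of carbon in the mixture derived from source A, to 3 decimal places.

0.540

δ_A = (0.01027313/0.01123720 − 1)×1000 = (0.914207 − 1)×1000 = -85.793 per mil
δ_B = (0.01059105/0.01123720 − 1)×1000 = (0.942499 − 1)×1000 = -57.501 per mil
f_A = (δ_mix − δ_B)/(δ_A − δ_B) = (-72.77 − (-57.501))/(-85.793 − (-57.501))
f_A = -15.269 / -28.292 = 0.5397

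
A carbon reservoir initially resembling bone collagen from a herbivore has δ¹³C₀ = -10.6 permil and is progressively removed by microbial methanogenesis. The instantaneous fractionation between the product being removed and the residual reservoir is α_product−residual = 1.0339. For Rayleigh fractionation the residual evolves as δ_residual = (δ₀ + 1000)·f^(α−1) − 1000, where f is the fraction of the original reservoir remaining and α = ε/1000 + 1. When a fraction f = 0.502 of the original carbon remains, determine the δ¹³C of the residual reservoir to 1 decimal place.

Rayleigh residual: δ_res = (δ₀ + 1000)·f^(α−1) − 1000
α − 1 = 0.03390
f^(α−1) = 0.502^(0.03390) = 0.976908
δ_res = (-10.6 + 1000) × 0.976908 − 1000 = 966.553 − 1000 = -33.45 permil

-33.4 permil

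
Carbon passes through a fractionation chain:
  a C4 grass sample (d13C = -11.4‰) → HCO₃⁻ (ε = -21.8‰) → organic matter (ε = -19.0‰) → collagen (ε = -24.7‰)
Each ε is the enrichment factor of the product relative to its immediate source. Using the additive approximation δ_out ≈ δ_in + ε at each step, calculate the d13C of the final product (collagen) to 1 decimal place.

-76.9‰

step 1: δ ≈ -11.4 + (-21.8) = -33.2‰
step 2: δ ≈ -33.2 + (-19.0) = -52.2‰
step 3: δ ≈ -52.2 + (-24.7) = -76.9‰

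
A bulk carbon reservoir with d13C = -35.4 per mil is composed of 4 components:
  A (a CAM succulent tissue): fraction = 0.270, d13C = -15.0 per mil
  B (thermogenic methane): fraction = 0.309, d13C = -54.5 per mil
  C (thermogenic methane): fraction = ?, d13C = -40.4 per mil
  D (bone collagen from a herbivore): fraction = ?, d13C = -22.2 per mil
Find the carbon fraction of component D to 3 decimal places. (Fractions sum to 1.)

Let f_D and f_C be the unknown fractions; fractions sum to 1 so f_D + f_C = 0.421.
Mass balance: Σ fᵢ·δᵢ = δ_bulk ⇒ f_D·(-22.2) + f_C·(-40.4) = -35.4 − (-20.890) = -14.509
Substitute f_C = 0.421 − f_D:
f_D·(-22.2 − -40.4) = -14.509 − 0.421×(-40.4) = 2.499
f_D = 2.499 / 18.2 = 0.1373

0.137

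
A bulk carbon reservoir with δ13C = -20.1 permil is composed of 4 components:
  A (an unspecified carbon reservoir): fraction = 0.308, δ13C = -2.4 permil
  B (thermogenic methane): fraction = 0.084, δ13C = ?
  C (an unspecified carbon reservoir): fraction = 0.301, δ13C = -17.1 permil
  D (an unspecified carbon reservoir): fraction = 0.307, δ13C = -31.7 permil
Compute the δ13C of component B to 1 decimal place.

-53.4 permil

Isotope mass balance: δ_bulk = Σ fᵢ·δᵢ.
-20.1 = 0.308×(-2.4) + 0.084×δ_B + 0.301×(-17.1) + 0.307×(-31.7)
0.084·δ_B = -20.1 − (-15.618) = -4.482
δ_B = -4.482 / 0.084 = -53.35 permil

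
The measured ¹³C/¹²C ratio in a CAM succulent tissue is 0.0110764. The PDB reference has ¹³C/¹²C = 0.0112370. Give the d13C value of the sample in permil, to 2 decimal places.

-14.29 permil

d13C = (R_sample / R_standard − 1) × 1000
R_sample / R_standard = 0.0110764 / 0.0112370 = 0.985708
d13C = (0.985708 − 1) × 1000 = -14.292 permil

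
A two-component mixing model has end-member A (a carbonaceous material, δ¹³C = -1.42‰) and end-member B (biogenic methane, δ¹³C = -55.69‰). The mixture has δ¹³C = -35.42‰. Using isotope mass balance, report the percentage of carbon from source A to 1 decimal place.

37.4%

δ_mix = f_A·δ_A + (1 − f_A)·δ_B  ⇒  f_A = (δ_mix − δ_B)/(δ_A − δ_B)
f_A = (-35.42 − (-55.69)) / (-1.42 − (-55.69))
f_A = 20.27 / 54.27 = 0.3735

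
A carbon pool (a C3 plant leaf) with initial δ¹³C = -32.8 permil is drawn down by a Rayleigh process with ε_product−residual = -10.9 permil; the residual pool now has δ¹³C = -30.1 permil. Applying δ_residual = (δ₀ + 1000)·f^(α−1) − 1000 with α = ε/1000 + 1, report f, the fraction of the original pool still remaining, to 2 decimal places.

α − 1 = ε/1000 = -0.0109
(δ_res + 1000)/(δ₀ + 1000) = (-30.1 + 1000)/(-32.8 + 1000) = 969.9/967.2 = 1.002792
f = 1.002792^(1/-0.0109) = exp(ln(1.002792)/-0.0109) = exp(0.00279/-0.0109)
f = exp(-0.2557) = 0.7743

0.77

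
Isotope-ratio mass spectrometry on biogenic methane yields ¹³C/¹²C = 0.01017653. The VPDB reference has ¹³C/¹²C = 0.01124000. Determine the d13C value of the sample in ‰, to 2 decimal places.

d13C = (R_sample / R_standard − 1) × 1000
R_sample / R_standard = 0.01017653 / 0.01124000 = 0.905385
d13C = (0.905385 − 1) × 1000 = -94.615‰

-94.61‰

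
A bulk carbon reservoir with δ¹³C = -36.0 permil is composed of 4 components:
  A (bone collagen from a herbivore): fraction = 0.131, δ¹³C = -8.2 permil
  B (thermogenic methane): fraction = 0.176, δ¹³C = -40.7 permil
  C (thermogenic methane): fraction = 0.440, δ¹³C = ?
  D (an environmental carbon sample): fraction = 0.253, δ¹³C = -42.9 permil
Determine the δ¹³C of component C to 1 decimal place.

Isotope mass balance: δ_bulk = Σ fᵢ·δᵢ.
-36.0 = 0.131×(-8.2) + 0.176×(-40.7) + 0.440×δ_C + 0.253×(-42.9)
0.440·δ_C = -36.0 − (-19.091) = -16.909
δ_C = -16.909 / 0.440 = -38.43 permil

-38.4 permil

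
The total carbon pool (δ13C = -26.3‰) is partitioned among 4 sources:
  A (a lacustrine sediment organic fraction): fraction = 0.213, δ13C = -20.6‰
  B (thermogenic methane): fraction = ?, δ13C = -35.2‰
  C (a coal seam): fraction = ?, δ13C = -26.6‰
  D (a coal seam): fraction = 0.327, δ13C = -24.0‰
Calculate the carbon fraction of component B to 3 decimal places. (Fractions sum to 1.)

0.213

Let f_B and f_C be the unknown fractions; fractions sum to 1 so f_B + f_C = 0.460.
Mass balance: Σ fᵢ·δᵢ = δ_bulk ⇒ f_B·(-35.2) + f_C·(-26.6) = -26.3 − (-12.236) = -14.064
Substitute f_C = 0.460 − f_B:
f_B·(-35.2 − -26.6) = -14.064 − 0.460×(-26.6) = -1.828
f_B = -1.828 / -8.6 = 0.2126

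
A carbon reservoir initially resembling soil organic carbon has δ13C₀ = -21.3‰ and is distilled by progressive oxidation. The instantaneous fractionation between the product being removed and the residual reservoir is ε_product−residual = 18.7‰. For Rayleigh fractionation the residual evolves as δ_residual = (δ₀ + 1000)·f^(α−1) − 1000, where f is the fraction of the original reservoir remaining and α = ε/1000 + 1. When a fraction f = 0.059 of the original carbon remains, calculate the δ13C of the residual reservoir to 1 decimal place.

-71.8‰

Rayleigh residual: δ_res = (δ₀ + 1000)·f^(α−1) − 1000
α = ε/1000 + 1 = 1.01870, so α − 1 = 0.01870
f^(α−1) = 0.059^(0.01870) = 0.948451
δ_res = (-21.3 + 1000) × 0.948451 − 1000 = 928.249 − 1000 = -71.75‰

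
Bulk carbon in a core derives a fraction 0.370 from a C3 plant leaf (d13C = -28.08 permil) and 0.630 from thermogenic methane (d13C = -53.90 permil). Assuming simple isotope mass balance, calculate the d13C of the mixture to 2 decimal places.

-44.35 permil

δ_mix = f_A·δ_A + f_B·δ_B
δ_mix = 0.370 × (-28.08) + 0.630 × (-53.90)
δ_mix = -10.390 + -33.957 = -44.347 permil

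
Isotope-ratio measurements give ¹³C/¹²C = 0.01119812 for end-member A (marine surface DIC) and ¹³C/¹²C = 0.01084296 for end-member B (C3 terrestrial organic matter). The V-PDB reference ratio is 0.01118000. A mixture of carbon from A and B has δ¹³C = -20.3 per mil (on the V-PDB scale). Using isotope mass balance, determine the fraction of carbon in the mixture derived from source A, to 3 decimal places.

0.310

δ_A = (0.01119812/0.01118000 − 1)×1000 = (1.001621 − 1)×1000 = 1.621 per mil
δ_B = (0.01084296/0.01118000 − 1)×1000 = (0.969853 − 1)×1000 = -30.147 per mil
f_A = (δ_mix − δ_B)/(δ_A − δ_B) = (-20.3 − (-30.147))/(1.621 − (-30.147))
f_A = 9.847 / 31.767 = 0.3100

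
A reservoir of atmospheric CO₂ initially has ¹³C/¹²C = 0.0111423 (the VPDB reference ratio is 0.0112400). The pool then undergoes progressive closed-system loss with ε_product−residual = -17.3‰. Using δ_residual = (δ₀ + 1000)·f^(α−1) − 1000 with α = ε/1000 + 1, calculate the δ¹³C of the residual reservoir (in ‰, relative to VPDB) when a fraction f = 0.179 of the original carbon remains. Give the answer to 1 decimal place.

δ₀ = (0.0111423/0.0112400 − 1)×1000 = (0.991308 − 1)×1000 = -8.692‰
α − 1 = ε/1000 = -0.0173
f^(α−1) = 0.179^(-0.0173) = 1.030210
δ_res = (-8.692 + 1000) × 1.030210 − 1000 = 1021.255 − 1000 = 21.25‰

21.3‰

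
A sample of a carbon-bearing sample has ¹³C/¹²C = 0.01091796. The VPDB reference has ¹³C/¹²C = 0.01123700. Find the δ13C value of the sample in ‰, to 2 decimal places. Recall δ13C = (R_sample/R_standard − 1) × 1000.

δ13C = (R_sample / R_standard − 1) × 1000
R_sample / R_standard = 0.01091796 / 0.01123700 = 0.971608
δ13C = (0.971608 − 1) × 1000 = -28.392‰

-28.39‰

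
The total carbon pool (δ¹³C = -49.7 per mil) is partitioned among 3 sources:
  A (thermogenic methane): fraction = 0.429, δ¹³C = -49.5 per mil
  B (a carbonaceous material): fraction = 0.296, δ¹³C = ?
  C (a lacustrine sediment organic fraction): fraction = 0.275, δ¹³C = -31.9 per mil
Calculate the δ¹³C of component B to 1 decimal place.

Isotope mass balance: δ_bulk = Σ fᵢ·δᵢ.
-49.7 = 0.429×(-49.5) + 0.296×δ_B + 0.275×(-31.9)
0.296·δ_B = -49.7 − (-30.008) = -19.692
δ_B = -19.692 / 0.296 = -66.53 per mil

-66.5 per mil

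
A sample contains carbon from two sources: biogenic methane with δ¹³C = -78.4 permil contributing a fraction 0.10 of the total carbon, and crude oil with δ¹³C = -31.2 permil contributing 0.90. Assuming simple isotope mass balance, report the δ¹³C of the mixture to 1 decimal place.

δ_mix = f_A·δ_A + f_B·δ_B
δ_mix = 0.10 × (-78.4) + 0.90 × (-31.2)
δ_mix = -7.84 + -28.08 = -35.92 permil

-35.9 permil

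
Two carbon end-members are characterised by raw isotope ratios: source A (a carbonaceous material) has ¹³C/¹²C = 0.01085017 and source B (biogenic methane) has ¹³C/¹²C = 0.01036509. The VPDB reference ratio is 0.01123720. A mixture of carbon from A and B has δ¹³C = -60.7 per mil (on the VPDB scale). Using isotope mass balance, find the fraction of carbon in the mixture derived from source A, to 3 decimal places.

0.392

δ_A = (0.01085017/0.01123720 − 1)×1000 = (0.965558 − 1)×1000 = -34.442 per mil
δ_B = (0.01036509/0.01123720 − 1)×1000 = (0.922391 − 1)×1000 = -77.609 per mil
f_A = (δ_mix − δ_B)/(δ_A − δ_B) = (-60.7 − (-77.609))/(-34.442 − (-77.609))
f_A = 16.909 / 43.167 = 0.3917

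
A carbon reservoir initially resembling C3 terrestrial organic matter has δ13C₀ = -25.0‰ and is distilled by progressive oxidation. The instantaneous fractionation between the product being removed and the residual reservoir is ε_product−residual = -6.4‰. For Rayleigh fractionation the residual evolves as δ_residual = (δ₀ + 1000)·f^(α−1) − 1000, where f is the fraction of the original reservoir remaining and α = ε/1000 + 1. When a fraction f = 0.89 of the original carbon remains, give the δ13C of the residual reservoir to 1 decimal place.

Rayleigh residual: δ_res = (δ₀ + 1000)·f^(α−1) − 1000
α = ε/1000 + 1 = 0.99360, so α − 1 = -0.00640
f^(α−1) = 0.89^(-0.00640) = 1.000746
δ_res = (-25.0 + 1000) × 1.000746 − 1000 = 975.727 − 1000 = -24.27‰

-24.3‰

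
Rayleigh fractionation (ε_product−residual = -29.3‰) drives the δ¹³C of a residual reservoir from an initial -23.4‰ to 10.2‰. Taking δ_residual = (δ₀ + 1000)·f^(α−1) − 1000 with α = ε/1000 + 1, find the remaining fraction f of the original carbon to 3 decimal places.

0.315

α − 1 = ε/1000 = -0.0293
(δ_res + 1000)/(δ₀ + 1000) = (10.2 + 1000)/(-23.4 + 1000) = 1010.2/976.6 = 1.034405
f = 1.034405^(1/-0.0293) = exp(ln(1.034405)/-0.0293) = exp(0.03383/-0.0293)
f = exp(-1.1545) = 0.3152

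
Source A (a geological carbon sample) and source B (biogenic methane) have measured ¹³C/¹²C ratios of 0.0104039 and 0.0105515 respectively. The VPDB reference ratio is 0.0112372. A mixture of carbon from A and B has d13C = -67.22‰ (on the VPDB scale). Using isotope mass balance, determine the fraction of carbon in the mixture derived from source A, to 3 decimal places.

δ_A = (0.0104039/0.0112372 − 1)×1000 = (0.925845 − 1)×1000 = -74.155‰
δ_B = (0.0105515/0.0112372 − 1)×1000 = (0.938979 − 1)×1000 = -61.021‰
f_A = (δ_mix − δ_B)/(δ_A − δ_B) = (-67.22 − (-61.021))/(-74.155 − (-61.021))
f_A = -6.199 / -13.135 = 0.4720

0.472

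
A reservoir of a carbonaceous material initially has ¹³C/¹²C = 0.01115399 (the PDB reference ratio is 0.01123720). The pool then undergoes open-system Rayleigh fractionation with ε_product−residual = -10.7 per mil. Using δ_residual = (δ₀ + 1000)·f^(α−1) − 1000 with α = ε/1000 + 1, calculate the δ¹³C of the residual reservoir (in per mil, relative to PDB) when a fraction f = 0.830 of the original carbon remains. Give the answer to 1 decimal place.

δ₀ = (0.01115399/0.01123720 − 1)×1000 = (0.992595 − 1)×1000 = -7.405 per mil
α − 1 = ε/1000 = -0.0107
f^(α−1) = 0.830^(-0.0107) = 1.001996
δ_res = (-7.405 + 1000) × 1.001996 − 1000 = 994.576 − 1000 = -5.42 per mil

-5.4 per mil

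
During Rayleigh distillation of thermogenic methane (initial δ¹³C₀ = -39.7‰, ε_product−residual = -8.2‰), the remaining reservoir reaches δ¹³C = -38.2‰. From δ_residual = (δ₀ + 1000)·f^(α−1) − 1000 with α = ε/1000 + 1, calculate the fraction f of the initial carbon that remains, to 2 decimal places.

α − 1 = ε/1000 = -0.0082
(δ_res + 1000)/(δ₀ + 1000) = (-38.2 + 1000)/(-39.7 + 1000) = 961.8/960.3 = 1.001562
f = 1.001562^(1/-0.0082) = exp(ln(1.001562)/-0.0082) = exp(0.00156/-0.0082)
f = exp(-0.1903) = 0.8267

0.83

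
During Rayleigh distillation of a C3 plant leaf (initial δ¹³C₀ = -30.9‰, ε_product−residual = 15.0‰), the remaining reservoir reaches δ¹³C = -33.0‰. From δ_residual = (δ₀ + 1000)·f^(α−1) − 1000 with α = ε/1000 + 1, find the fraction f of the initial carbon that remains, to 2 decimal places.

0.87

α − 1 = ε/1000 = 0.0150
(δ_res + 1000)/(δ₀ + 1000) = (-33.0 + 1000)/(-30.9 + 1000) = 967.0/969.1 = 0.997833
f = 0.997833^(1/0.0150) = exp(ln(0.997833)/0.0150) = exp(-0.00217/0.0150)
f = exp(-0.1446) = 0.8654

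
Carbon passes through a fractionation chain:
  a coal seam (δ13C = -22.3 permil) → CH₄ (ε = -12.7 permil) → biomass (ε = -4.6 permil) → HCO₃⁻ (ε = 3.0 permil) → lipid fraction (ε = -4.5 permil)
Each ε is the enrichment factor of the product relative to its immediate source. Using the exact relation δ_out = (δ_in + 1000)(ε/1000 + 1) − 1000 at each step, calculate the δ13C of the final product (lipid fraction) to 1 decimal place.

step 1: δ = (-22.30 + 1000)·(-12.7/1000 + 1) − 1000 = -34.72 permil
step 2: δ = (-34.72 + 1000)·(-4.6/1000 + 1) − 1000 = -39.16 permil
step 3: δ = (-39.16 + 1000)·(3.0/1000 + 1) − 1000 = -36.27 permil
step 4: δ = (-36.27 + 1000)·(-4.5/1000 + 1) − 1000 = -40.61 permil

-40.6 permil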